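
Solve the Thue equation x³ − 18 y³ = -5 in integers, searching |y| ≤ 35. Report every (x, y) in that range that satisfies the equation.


The equation is x³ - 18y³ = -5. For fixed y, x³ = 18·y³ − 5, so a solution requires the RHS to be a perfect cube.
Strategy: iterate y from -35 to 35, compute RHS = 18·y³ − 5, and check whether it is a (positive or negative) perfect cube.
Check small values of y:
  y = 0: RHS = -5 is not a perfect cube.
  y = 1: RHS = 13 is not a perfect cube.
  y = -1: RHS = -23 is not a perfect cube.
  y = 2: RHS = 139 is not a perfect cube.
  y = -2: RHS = -149 is not a perfect cube.
  y = 3: RHS = 481 is not a perfect cube.
  y = -3: RHS = -491 is not a perfect cube.
Continuing the search up to |y| = 35 finds no solutions either.
No (x, y) in the scanned range satisfies the equation.

No integer solutions with |y| ≤ 35.


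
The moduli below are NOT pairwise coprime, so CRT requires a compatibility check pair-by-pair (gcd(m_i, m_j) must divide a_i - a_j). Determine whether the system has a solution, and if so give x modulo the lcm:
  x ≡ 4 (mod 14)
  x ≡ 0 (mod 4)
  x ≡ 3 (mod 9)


Moduli 14, 4, 9 are not pairwise coprime, so CRT works modulo lcm(m_i) when all pairwise compatibility conditions hold.
Pairwise compatibility: gcd(m_i, m_j) must divide a_i - a_j for every pair.
Merge one congruence at a time:
  Start: x ≡ 4 (mod 14).
  Combine with x ≡ 0 (mod 4): gcd(14, 4) = 2; 0 - 4 = -4, which IS divisible by 2, so compatible.
    Write x = 4 + 14·t and substitute into x ≡ 0 (mod 4): 14·t ≡ 0 − 4 = -4 (mod 4).
    Divide the congruence (and modulus) by g = 2: 7·t ≡ -2 (mod 2).
    Reduce coefficients mod 2: 1·t ≡ 0 (mod 2).
    So t ≡ 0 (mod 2).
    Then x = 4 + 14·0 = 4, valid modulo lcm(14, 4) = 28: x ≡ 4 (mod 28).
  Combine with x ≡ 3 (mod 9): gcd(28, 9) = 1; 3 - 4 = -1, which IS divisible by 1, so compatible.
    Write x = 4 + 28·t and substitute into x ≡ 3 (mod 9): 28·t ≡ 3 − 4 = -1 (mod 9).
    Reduce coefficients mod 9: 1·t ≡ 8 (mod 9).
    So t ≡ 8 (mod 9).
    Then x = 4 + 28·8 = 228, valid modulo lcm(28, 9) = 252: x ≡ 228 (mod 252).
Verify: 228 mod 14 = 4, 228 mod 4 = 0, 228 mod 9 = 3.

x ≡ 228 (mod 252).


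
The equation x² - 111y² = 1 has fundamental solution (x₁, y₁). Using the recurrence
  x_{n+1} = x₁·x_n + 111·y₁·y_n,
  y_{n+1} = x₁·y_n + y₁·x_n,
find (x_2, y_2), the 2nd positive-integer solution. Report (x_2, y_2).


Step 1: Find the fundamental solution (x₁, y₁) of x² - 111y² = 1.
  Expand √111 as a continued fraction. a₀ = ⌊√111⌋ = 10; iterate m_{k+1} = d_k·a_k − m_k, d_{k+1} = (111 − m_{k+1}²)/d_k, a_{k+1} = ⌊(a₀ + m_{k+1})/d_{k+1}⌋ (starting m₀ = 0, d₀ = 1), with convergents p_k = a_k·p_{k-1} + p_{k-2}, q_k = a_k·q_{k-1} + q_{k-2} (p₋₁ = 1, q₋₁ = 0):
  k = 0: a₀ = 10; p₀/q₀ = 10/1; p₀² − 111·q₀² = 100 − 111 = -11.
  k = 1: m = 10, d = 11, a = ⌊(10 + 10)/11⌋ = 1; p/q = (1·10 + 1)/(1·1 + 0) = 11/1; p² − 111·q² = 121 − 111 = 10.
  k = 2: m = 1, d = 10, a = ⌊(10 + 1)/10⌋ = 1; p/q = (1·11 + 10)/(1·1 + 1) = 21/2; p² − 111·q² = 441 − 444 = -3.
  k = 3: m = 9, d = 3, a = ⌊(10 + 9)/3⌋ = 6; p/q = (6·21 + 11)/(6·2 + 1) = 137/13; p² − 111·q² = 18769 − 18759 = 10.
  k = 4: m = 9, d = 10, a = ⌊(10 + 9)/10⌋ = 1; p/q = (1·137 + 21)/(1·13 + 2) = 158/15; p² − 111·q² = 24964 − 24975 = -11.
  k = 5: m = 1, d = 11, a = ⌊(10 + 1)/11⌋ = 1; p/q = (1·158 + 137)/(1·15 + 13) = 295/28; p² − 111·q² = 87025 − 87024 = 1.
  The first convergent with p² − 111·q² = 1 gives the fundamental solution (x₁, y₁) = (295, 28).
Step 2: Apply the recurrence (x_{n+1}, y_{n+1}) = (x₁x_n + 111y₁y_n, x₁y_n + y₁x_n) repeatedly.
  From (x_1, y_1) = (295, 28): x_2 = 295·295 + 111·28·28 = 174049; y_2 = 295·28 + 28·295 = 16520.
Step 3: Verify x_2² - 111·y_2² = 30293054401 - 30293054400 = 1 (should be 1). ✓

(x_1, y_1) = (295, 28); (x_2, y_2) = (174049, 16520).


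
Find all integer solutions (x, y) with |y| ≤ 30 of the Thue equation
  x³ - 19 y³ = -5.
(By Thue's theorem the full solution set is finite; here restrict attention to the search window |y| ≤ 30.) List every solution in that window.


The equation is x³ - 19y³ = -5. For fixed y, x³ = 19·y³ − 5, so a solution requires the RHS to be a perfect cube.
Strategy: iterate y from -30 to 30, compute RHS = 19·y³ − 5, and check whether it is a (positive or negative) perfect cube.
Check small values of y:
  y = 0: RHS = -5 is not a perfect cube.
  y = 1: RHS = 14 is not a perfect cube.
  y = -1: RHS = -24 is not a perfect cube.
  y = 2: RHS = 147 is not a perfect cube.
  y = -2: RHS = -157 is not a perfect cube.
  y = 3: RHS = 508 is not a perfect cube.
  y = -3: RHS = -518 is not a perfect cube.
Continuing the search up to |y| = 30 finds no solutions either.
No (x, y) in the scanned range satisfies the equation.

No integer solutions with |y| ≤ 30.


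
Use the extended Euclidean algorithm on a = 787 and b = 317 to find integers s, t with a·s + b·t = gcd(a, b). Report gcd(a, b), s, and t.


Euclidean algorithm on (787, 317) — divide until remainder is 0:
  787 = 2 · 317 + 153
  317 = 2 · 153 + 11
  153 = 13 · 11 + 10
  11 = 1 · 10 + 1
  10 = 10 · 1 + 0
gcd(787, 317) = 1.
Track Bezout coefficients alongside the remainders: start with r₀ = 787 = a·1 + b·0 (s = 1, t = 0) and r₁ = 317 = a·0 + b·1 (s = 0, t = 1); each new remainder r_{k+1} = r_{k-1} − q_k·r_k inherits s_{k+1} = s_{k-1} − q_k·s_k, t_{k+1} = t_{k-1} − q_k·t_k, so r_k = a·s_k + b·t_k at every step:
  q = 2: r = 153, s = 1 − 2·0 = 1, t = 0 − 2·1 = -2  (check: 787·1 + 317·(-2) = 153)
  q = 2: r = 11, s = 0 − 2·1 = -2, t = 1 − 2·(-2) = 5  (check: 787·(-2) + 317·5 = 11)
  q = 13: r = 10, s = 1 − 13·(-2) = 27, t = -2 − 13·5 = -67  (check: 787·27 + 317·(-67) = 10)
  q = 1: r = 1, s = -2 − 1·27 = -29, t = 5 − 1·(-67) = 72  (check: 787·(-29) + 317·72 = 1)
The row with r = 1 (the gcd) gives the Bezout coefficients s = -29, t = 72.
Result: 787 · (-29) + 317 · (72) = 1.

gcd(787, 317) = 1; s = -29, t = 72 (check: 787·(-29) + 317·72 = 1).


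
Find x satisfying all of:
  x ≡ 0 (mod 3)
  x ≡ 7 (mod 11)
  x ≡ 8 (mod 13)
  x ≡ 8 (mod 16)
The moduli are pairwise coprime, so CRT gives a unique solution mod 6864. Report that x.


Product of moduli M = 3 · 11 · 13 · 16 = 6864.
Merge one congruence at a time:
  Start: x ≡ 0 (mod 3).
  Combine with x ≡ 7 (mod 11); new modulus lcm = 33.
    Write x = 0 + 3·t and substitute into x ≡ 7 (mod 11): 3·t ≡ 7 − 0 = 7 (mod 11).
    The inverse of 3 mod 11 is 4 (since 3·4 = 12 = 1·11 + 1), so t ≡ 4·7 = 28 ≡ 6 (mod 11).
    Then x = 0 + 3·6 = 18, valid modulo lcm(3, 11) = 33: x ≡ 18 (mod 33).
  Combine with x ≡ 8 (mod 13); new modulus lcm = 429.
    Write x = 18 + 33·t and substitute into x ≡ 8 (mod 13): 33·t ≡ 8 − 18 = -10 (mod 13).
    Reduce coefficients mod 13: 7·t ≡ 3 (mod 13).
    The inverse of 7 mod 13 is 2 (since 7·2 = 14 = 1·13 + 1), so t ≡ 2·3 = 6 ≡ 6 (mod 13).
    Then x = 18 + 33·6 = 216, valid modulo lcm(33, 13) = 429: x ≡ 216 (mod 429).
  Combine with x ≡ 8 (mod 16); new modulus lcm = 6864.
    Write x = 216 + 429·t and substitute into x ≡ 8 (mod 16): 429·t ≡ 8 − 216 = -208 (mod 16).
    Reduce coefficients mod 16: 13·t ≡ 0 (mod 16).
    The inverse of 13 mod 16 is 5 (since 13·5 = 65 = 4·16 + 1), so t ≡ 5·0 = 0 ≡ 0 (mod 16).
    Then x = 216 + 429·0 = 216, valid modulo lcm(429, 16) = 6864: x ≡ 216 (mod 6864).
Verify against each original: 216 mod 3 = 0, 216 mod 11 = 7, 216 mod 13 = 8, 216 mod 16 = 8.

x ≡ 216 (mod 6864).


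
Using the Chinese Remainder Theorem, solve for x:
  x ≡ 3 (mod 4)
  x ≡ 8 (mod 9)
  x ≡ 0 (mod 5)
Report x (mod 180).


Moduli 4, 9, 5 are pairwise coprime; by CRT there is a unique solution modulo M = 4 · 9 · 5 = 180.
Solve pairwise, accumulating the modulus:
  Start with x ≡ 3 (mod 4).
  Combine with x ≡ 8 (mod 9): since gcd(4, 9) = 1, we get a unique residue mod 36.
    Write x = 3 + 4·t and substitute into x ≡ 8 (mod 9): 4·t ≡ 8 − 3 = 5 (mod 9).
    The inverse of 4 mod 9 is 7 (since 4·7 = 28 = 3·9 + 1), so t ≡ 7·5 = 35 ≡ 8 (mod 9).
    Then x = 3 + 4·8 = 35, valid modulo lcm(4, 9) = 36: x ≡ 35 (mod 36).
  Combine with x ≡ 0 (mod 5): since gcd(36, 5) = 1, we get a unique residue mod 180.
    Write x = 35 + 36·t and substitute into x ≡ 0 (mod 5): 36·t ≡ 0 − 35 = -35 (mod 5).
    Reduce coefficients mod 5: 1·t ≡ 0 (mod 5).
    So t ≡ 0 (mod 5).
    Then x = 35 + 36·0 = 35, valid modulo lcm(36, 5) = 180: x ≡ 35 (mod 180).
Verify: 35 mod 4 = 3 ✓, 35 mod 9 = 8 ✓, 35 mod 5 = 0 ✓.

x ≡ 35 (mod 180).


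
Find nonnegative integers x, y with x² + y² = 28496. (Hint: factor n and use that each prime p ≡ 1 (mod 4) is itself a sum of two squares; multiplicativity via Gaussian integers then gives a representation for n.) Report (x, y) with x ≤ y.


Step 1: Factor n = 28496 = 2^4 · 13 · 137.
Step 2: Check the mod-4 condition on each prime factor: 2 = 2 (special); 13 ≡ 1 (mod 4), exponent 1; 137 ≡ 1 (mod 4), exponent 1.
All primes ≡ 3 (mod 4) appear to even exponent (or don't appear), so by the two-squares theorem n IS expressible as a sum of two squares.
Step 3: Build a representation. Group n = k² · m with k = 4 and m = 13 · 137 = 1781 (a product of primes ≡ 1 (mod 4)); a representation of m scales to one of n via (k·x)² + (k·y)² = k²(x² + y²). Each prime p ≡ 1 (mod 4) is itself a sum of two squares; find a² by testing p − a² for a perfect square:
  13: 13 − 1² = 12, 13 − 2² = 9 = 3² ⇒ 13 = 2² + 3².
  137: 137 − 1² = 136, 137 − 2² = 133, 137 − 3² = 128, 137 − 4² = 121 = 11² ⇒ 137 = 4² + 11².
  Combine using the Brahmagupta–Fibonacci identity (a² + b²)(c² + d²) = (ac − bd)² + (ad + bc)² = (ac + bd)² + (ad − bc)²:
  13 · 137 = 1781: from (2² + 3²)(4² + 11²), take (2·4 − 3·11, 2·11 + 3·4) = (8 − 33, 22 + 12) = (-25, 34); dropping signs (only squares matter) gives (25, 34); check 25² + 34² = 625 + 1156 = 1781 ✓.
  Scale by k = 4: (4·25, 4·34) = (100, 136).
Step 4: Order so x ≤ y and verify: 100² + 136² = 10000 + 18496 = 28496 = n. ✓

n = 28496 = 100² + 136² (one valid representation with x ≤ y).


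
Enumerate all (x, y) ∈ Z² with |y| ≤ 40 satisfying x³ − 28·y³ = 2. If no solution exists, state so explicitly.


The equation is x³ - 28y³ = 2. For fixed y, x³ = 28·y³ + 2, so a solution requires the RHS to be a perfect cube.
Strategy: iterate y from -40 to 40, compute RHS = 28·y³ + 2, and check whether it is a (positive or negative) perfect cube.
Check small values of y:
  y = 0: RHS = 2 is not a perfect cube.
  y = 1: RHS = 30 is not a perfect cube.
  y = -1: RHS = -26 is not a perfect cube.
  y = 2: RHS = 226 is not a perfect cube.
  y = -2: RHS = -222 is not a perfect cube.
  y = 3: RHS = 758 is not a perfect cube.
  y = -3: RHS = -754 is not a perfect cube.
Continuing the search up to |y| = 40 finds no solutions either.
No (x, y) in the scanned range satisfies the equation.

No integer solutions with |y| ≤ 40.


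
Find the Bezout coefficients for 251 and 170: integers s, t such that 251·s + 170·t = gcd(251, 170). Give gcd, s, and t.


Euclidean algorithm on (251, 170) — divide until remainder is 0:
  251 = 1 · 170 + 81
  170 = 2 · 81 + 8
  81 = 10 · 8 + 1
  8 = 8 · 1 + 0
gcd(251, 170) = 1.
Track Bezout coefficients alongside the remainders: start with r₀ = 251 = a·1 + b·0 (s = 1, t = 0) and r₁ = 170 = a·0 + b·1 (s = 0, t = 1); each new remainder r_{k+1} = r_{k-1} − q_k·r_k inherits s_{k+1} = s_{k-1} − q_k·s_k, t_{k+1} = t_{k-1} − q_k·t_k, so r_k = a·s_k + b·t_k at every step:
  q = 1: r = 81, s = 1 − 1·0 = 1, t = 0 − 1·1 = -1  (check: 251·1 + 170·(-1) = 81)
  q = 2: r = 8, s = 0 − 2·1 = -2, t = 1 − 2·(-1) = 3  (check: 251·(-2) + 170·3 = 8)
  q = 10: r = 1, s = 1 − 10·(-2) = 21, t = -1 − 10·3 = -31  (check: 251·21 + 170·(-31) = 1)
The row with r = 1 (the gcd) gives the Bezout coefficients s = 21, t = -31.
Result: 251 · (21) + 170 · (-31) = 1.

gcd(251, 170) = 1; s = 21, t = -31 (check: 251·21 + 170·(-31) = 1).


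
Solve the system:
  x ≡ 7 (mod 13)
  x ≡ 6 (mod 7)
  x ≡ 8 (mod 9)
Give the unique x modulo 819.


Moduli 13, 7, 9 are pairwise coprime; by CRT there is a unique solution modulo M = 13 · 7 · 9 = 819.
Solve pairwise, accumulating the modulus:
  Start with x ≡ 7 (mod 13).
  Combine with x ≡ 6 (mod 7): since gcd(13, 7) = 1, we get a unique residue mod 91.
    Write x = 7 + 13·t and substitute into x ≡ 6 (mod 7): 13·t ≡ 6 − 7 = -1 (mod 7).
    Reduce coefficients mod 7: 6·t ≡ 6 (mod 7).
    The inverse of 6 mod 7 is 6 (since 6·6 = 36 = 5·7 + 1), so t ≡ 6·6 = 36 ≡ 1 (mod 7).
    Then x = 7 + 13·1 = 20, valid modulo lcm(13, 7) = 91: x ≡ 20 (mod 91).
  Combine with x ≡ 8 (mod 9): since gcd(91, 9) = 1, we get a unique residue mod 819.
    Write x = 20 + 91·t and substitute into x ≡ 8 (mod 9): 91·t ≡ 8 − 20 = -12 (mod 9).
    Reduce coefficients mod 9: 1·t ≡ 6 (mod 9).
    So t ≡ 6 (mod 9).
    Then x = 20 + 91·6 = 566, valid modulo lcm(91, 9) = 819: x ≡ 566 (mod 819).
Verify: 566 mod 13 = 7 ✓, 566 mod 7 = 6 ✓, 566 mod 9 = 8 ✓.

x ≡ 566 (mod 819).


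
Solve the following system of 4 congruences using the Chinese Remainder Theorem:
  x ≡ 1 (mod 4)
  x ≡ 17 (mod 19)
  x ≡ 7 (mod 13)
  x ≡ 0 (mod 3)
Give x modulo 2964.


Product of moduli M = 4 · 19 · 13 · 3 = 2964.
Merge one congruence at a time:
  Start: x ≡ 1 (mod 4).
  Combine with x ≡ 17 (mod 19); new modulus lcm = 76.
    Write x = 1 + 4·t and substitute into x ≡ 17 (mod 19): 4·t ≡ 17 − 1 = 16 (mod 19).
    The inverse of 4 mod 19 is 5 (since 4·5 = 20 = 1·19 + 1), so t ≡ 5·16 = 80 ≡ 4 (mod 19).
    Then x = 1 + 4·4 = 17, valid modulo lcm(4, 19) = 76: x ≡ 17 (mod 76).
  Combine with x ≡ 7 (mod 13); new modulus lcm = 988.
    Write x = 17 + 76·t and substitute into x ≡ 7 (mod 13): 76·t ≡ 7 − 17 = -10 (mod 13).
    Reduce coefficients mod 13: 11·t ≡ 3 (mod 13).
    The inverse of 11 mod 13 is 6 (since 11·6 = 66 = 5·13 + 1), so t ≡ 6·3 = 18 ≡ 5 (mod 13).
    Then x = 17 + 76·5 = 397, valid modulo lcm(76, 13) = 988: x ≡ 397 (mod 988).
  Combine with x ≡ 0 (mod 3); new modulus lcm = 2964.
    Write x = 397 + 988·t and substitute into x ≡ 0 (mod 3): 988·t ≡ 0 − 397 = -397 (mod 3).
    Reduce coefficients mod 3: 1·t ≡ 2 (mod 3).
    So t ≡ 2 (mod 3).
    Then x = 397 + 988·2 = 2373, valid modulo lcm(988, 3) = 2964: x ≡ 2373 (mod 2964).
Verify against each original: 2373 mod 4 = 1, 2373 mod 19 = 17, 2373 mod 13 = 7, 2373 mod 3 = 0.

x ≡ 2373 (mod 2964).


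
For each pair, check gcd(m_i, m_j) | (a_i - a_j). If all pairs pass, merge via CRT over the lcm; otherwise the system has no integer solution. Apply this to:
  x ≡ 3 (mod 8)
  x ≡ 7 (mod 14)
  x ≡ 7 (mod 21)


Moduli 8, 14, 21 are not pairwise coprime, so CRT works modulo lcm(m_i) when all pairwise compatibility conditions hold.
Pairwise compatibility: gcd(m_i, m_j) must divide a_i - a_j for every pair.
Merge one congruence at a time:
  Start: x ≡ 3 (mod 8).
  Combine with x ≡ 7 (mod 14): gcd(8, 14) = 2; 7 - 3 = 4, which IS divisible by 2, so compatible.
    Write x = 3 + 8·t and substitute into x ≡ 7 (mod 14): 8·t ≡ 7 − 3 = 4 (mod 14).
    Divide the congruence (and modulus) by g = 2: 4·t ≡ 2 (mod 7).
    The inverse of 4 mod 7 is 2 (since 4·2 = 8 = 1·7 + 1), so t ≡ 2·2 = 4 ≡ 4 (mod 7).
    Then x = 3 + 8·4 = 35, valid modulo lcm(8, 14) = 56: x ≡ 35 (mod 56).
  Combine with x ≡ 7 (mod 21): gcd(56, 21) = 7; 7 - 35 = -28, which IS divisible by 7, so compatible.
    Write x = 35 + 56·t and substitute into x ≡ 7 (mod 21): 56·t ≡ 7 − 35 = -28 (mod 21).
    Divide the congruence (and modulus) by g = 7: 8·t ≡ -4 (mod 3).
    Reduce coefficients mod 3: 2·t ≡ 2 (mod 3).
    The inverse of 2 mod 3 is 2 (since 2·2 = 4 = 1·3 + 1), so t ≡ 2·2 = 4 ≡ 1 (mod 3).
    Then x = 35 + 56·1 = 91, valid modulo lcm(56, 21) = 168: x ≡ 91 (mod 168).
Verify: 91 mod 8 = 3, 91 mod 14 = 7, 91 mod 21 = 7.

x ≡ 91 (mod 168).


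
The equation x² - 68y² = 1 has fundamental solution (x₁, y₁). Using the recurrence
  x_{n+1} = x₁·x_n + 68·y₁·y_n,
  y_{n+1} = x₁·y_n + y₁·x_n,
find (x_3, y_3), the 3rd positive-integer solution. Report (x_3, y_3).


Step 1: Find the fundamental solution (x₁, y₁) of x² - 68y² = 1.
  Expand √68 as a continued fraction. a₀ = ⌊√68⌋ = 8; iterate m_{k+1} = d_k·a_k − m_k, d_{k+1} = (68 − m_{k+1}²)/d_k, a_{k+1} = ⌊(a₀ + m_{k+1})/d_{k+1}⌋ (starting m₀ = 0, d₀ = 1), with convergents p_k = a_k·p_{k-1} + p_{k-2}, q_k = a_k·q_{k-1} + q_{k-2} (p₋₁ = 1, q₋₁ = 0):
  k = 0: a₀ = 8; p₀/q₀ = 8/1; p₀² − 68·q₀² = 64 − 68 = -4.
  k = 1: m = 8, d = 4, a = ⌊(8 + 8)/4⌋ = 4; p/q = (4·8 + 1)/(4·1 + 0) = 33/4; p² − 68·q² = 1089 − 1088 = 1.
  The first convergent with p² − 68·q² = 1 gives the fundamental solution (x₁, y₁) = (33, 4).
Step 2: Apply the recurrence (x_{n+1}, y_{n+1}) = (x₁x_n + 68y₁y_n, x₁y_n + y₁x_n) repeatedly.
  From (x_1, y_1) = (33, 4): x_2 = 33·33 + 68·4·4 = 2177; y_2 = 33·4 + 4·33 = 264.
  From (x_2, y_2) = (2177, 264): x_3 = 33·2177 + 68·4·264 = 143649; y_3 = 33·264 + 4·2177 = 17420.
Step 3: Verify x_3² - 68·y_3² = 20635035201 - 20635035200 = 1 (should be 1). ✓

(x_1, y_1) = (33, 4); (x_3, y_3) = (143649, 17420).


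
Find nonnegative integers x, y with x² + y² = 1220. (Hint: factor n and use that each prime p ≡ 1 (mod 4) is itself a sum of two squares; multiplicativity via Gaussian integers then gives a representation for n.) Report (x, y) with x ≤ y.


Step 1: Factor n = 1220 = 2^2 · 5 · 61.
Step 2: Check the mod-4 condition on each prime factor: 2 = 2 (special); 5 ≡ 1 (mod 4), exponent 1; 61 ≡ 1 (mod 4), exponent 1.
All primes ≡ 3 (mod 4) appear to even exponent (or don't appear), so by the two-squares theorem n IS expressible as a sum of two squares.
Step 3: Build a representation. Group n = k² · m with k = 2 and m = 5 · 61 = 305 (a product of primes ≡ 1 (mod 4)); a representation of m scales to one of n via (k·x)² + (k·y)² = k²(x² + y²). Each prime p ≡ 1 (mod 4) is itself a sum of two squares; find a² by testing p − a² for a perfect square:
  5: 5 − 1² = 4 = 2² ⇒ 5 = 1² + 2².
  61: 61 − 1² = 60, 61 − 2² = 57, 61 − 3² = 52, 61 − 4² = 45, 61 − 5² = 36 = 6² ⇒ 61 = 5² + 6².
  Combine using the Brahmagupta–Fibonacci identity (a² + b²)(c² + d²) = (ac − bd)² + (ad + bc)² = (ac + bd)² + (ad − bc)²:
  5 · 61 = 305: from (1² + 2²)(5² + 6²), take (1·5 − 2·6, 1·6 + 2·5) = (5 − 12, 6 + 10) = (-7, 16); dropping signs (only squares matter) gives (7, 16); check 7² + 16² = 49 + 256 = 305 ✓.
  Scale by k = 2: (2·7, 2·16) = (14, 32).
Step 4: Order so x ≤ y and verify: 14² + 32² = 196 + 1024 = 1220 = n. ✓

n = 1220 = 14² + 32² (one valid representation with x ≤ y).


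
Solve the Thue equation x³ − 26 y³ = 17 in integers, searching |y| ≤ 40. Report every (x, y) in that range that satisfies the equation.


The equation is x³ - 26y³ = 17. For fixed y, x³ = 26·y³ + 17, so a solution requires the RHS to be a perfect cube.
Strategy: iterate y from -40 to 40, compute RHS = 26·y³ + 17, and check whether it is a (positive or negative) perfect cube.
Check small values of y:
  y = 0: RHS = 17 is not a perfect cube.
  y = 1: RHS = 43 is not a perfect cube.
  y = -1: RHS = -9 is not a perfect cube.
  y = 2: RHS = 225 is not a perfect cube.
  y = -2: RHS = -191 is not a perfect cube.
  y = 3: RHS = 719 is not a perfect cube.
  y = -3: RHS = -685 is not a perfect cube.
Continuing the search up to |y| = 40 finds no solutions either.
No (x, y) in the scanned range satisfies the equation.

No integer solutions with |y| ≤ 40.


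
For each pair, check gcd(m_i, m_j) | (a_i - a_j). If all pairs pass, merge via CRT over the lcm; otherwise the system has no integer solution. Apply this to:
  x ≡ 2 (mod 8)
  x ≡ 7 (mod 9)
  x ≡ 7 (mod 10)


Moduli 8, 9, 10 are not pairwise coprime, so CRT works modulo lcm(m_i) when all pairwise compatibility conditions hold.
Pairwise compatibility: gcd(m_i, m_j) must divide a_i - a_j for every pair.
Merge one congruence at a time:
  Start: x ≡ 2 (mod 8).
  Combine with x ≡ 7 (mod 9): gcd(8, 9) = 1; 7 - 2 = 5, which IS divisible by 1, so compatible.
    Write x = 2 + 8·t and substitute into x ≡ 7 (mod 9): 8·t ≡ 7 − 2 = 5 (mod 9).
    The inverse of 8 mod 9 is 8 (since 8·8 = 64 = 7·9 + 1), so t ≡ 8·5 = 40 ≡ 4 (mod 9).
    Then x = 2 + 8·4 = 34, valid modulo lcm(8, 9) = 72: x ≡ 34 (mod 72).
  Combine with x ≡ 7 (mod 10): gcd(72, 10) = 2, and 7 - 34 = -27 is NOT divisible by 2.
    ⇒ system is inconsistent (no integer solution).

No solution (the system is inconsistent).


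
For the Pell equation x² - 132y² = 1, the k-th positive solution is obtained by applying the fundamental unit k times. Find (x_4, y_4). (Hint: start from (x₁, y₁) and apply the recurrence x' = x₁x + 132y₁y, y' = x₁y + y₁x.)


Step 1: Find the fundamental solution (x₁, y₁) of x² - 132y² = 1.
  Expand √132 as a continued fraction. a₀ = ⌊√132⌋ = 11; iterate m_{k+1} = d_k·a_k − m_k, d_{k+1} = (132 − m_{k+1}²)/d_k, a_{k+1} = ⌊(a₀ + m_{k+1})/d_{k+1}⌋ (starting m₀ = 0, d₀ = 1), with convergents p_k = a_k·p_{k-1} + p_{k-2}, q_k = a_k·q_{k-1} + q_{k-2} (p₋₁ = 1, q₋₁ = 0):
  k = 0: a₀ = 11; p₀/q₀ = 11/1; p₀² − 132·q₀² = 121 − 132 = -11.
  k = 1: m = 11, d = 11, a = ⌊(11 + 11)/11⌋ = 2; p/q = (2·11 + 1)/(2·1 + 0) = 23/2; p² − 132·q² = 529 − 528 = 1.
  The first convergent with p² − 132·q² = 1 gives the fundamental solution (x₁, y₁) = (23, 2).
Step 2: Apply the recurrence (x_{n+1}, y_{n+1}) = (x₁x_n + 132y₁y_n, x₁y_n + y₁x_n) repeatedly.
  From (x_1, y_1) = (23, 2): x_2 = 23·23 + 132·2·2 = 1057; y_2 = 23·2 + 2·23 = 92.
  From (x_2, y_2) = (1057, 92): x_3 = 23·1057 + 132·2·92 = 48599; y_3 = 23·92 + 2·1057 = 4230.
  From (x_3, y_3) = (48599, 4230): x_4 = 23·48599 + 132·2·4230 = 2234497; y_4 = 23·4230 + 2·48599 = 194488.
Step 3: Verify x_4² - 132·y_4² = 4992976843009 - 4992976843008 = 1 (should be 1). ✓

(x_1, y_1) = (23, 2); (x_4, y_4) = (2234497, 194488).


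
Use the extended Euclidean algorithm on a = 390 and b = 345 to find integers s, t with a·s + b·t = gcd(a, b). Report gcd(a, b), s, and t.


Euclidean algorithm on (390, 345) — divide until remainder is 0:
  390 = 1 · 345 + 45
  345 = 7 · 45 + 30
  45 = 1 · 30 + 15
  30 = 2 · 15 + 0
gcd(390, 345) = 15.
Track Bezout coefficients alongside the remainders: start with r₀ = 390 = a·1 + b·0 (s = 1, t = 0) and r₁ = 345 = a·0 + b·1 (s = 0, t = 1); each new remainder r_{k+1} = r_{k-1} − q_k·r_k inherits s_{k+1} = s_{k-1} − q_k·s_k, t_{k+1} = t_{k-1} − q_k·t_k, so r_k = a·s_k + b·t_k at every step:
  q = 1: r = 45, s = 1 − 1·0 = 1, t = 0 − 1·1 = -1  (check: 390·1 + 345·(-1) = 45)
  q = 7: r = 30, s = 0 − 7·1 = -7, t = 1 − 7·(-1) = 8  (check: 390·(-7) + 345·8 = 30)
  q = 1: r = 15, s = 1 − 1·(-7) = 8, t = -1 − 1·8 = -9  (check: 390·8 + 345·(-9) = 15)
The row with r = 15 (the gcd) gives the Bezout coefficients s = 8, t = -9.
Result: 390 · (8) + 345 · (-9) = 15.

gcd(390, 345) = 15; s = 8, t = -9 (check: 390·8 + 345·(-9) = 15).


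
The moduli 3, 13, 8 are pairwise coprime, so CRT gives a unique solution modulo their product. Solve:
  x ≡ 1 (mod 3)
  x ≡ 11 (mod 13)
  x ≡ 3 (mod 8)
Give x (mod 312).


Moduli 3, 13, 8 are pairwise coprime; by CRT there is a unique solution modulo M = 3 · 13 · 8 = 312.
Solve pairwise, accumulating the modulus:
  Start with x ≡ 1 (mod 3).
  Combine with x ≡ 11 (mod 13): since gcd(3, 13) = 1, we get a unique residue mod 39.
    Write x = 1 + 3·t and substitute into x ≡ 11 (mod 13): 3·t ≡ 11 − 1 = 10 (mod 13).
    The inverse of 3 mod 13 is 9 (since 3·9 = 27 = 2·13 + 1), so t ≡ 9·10 = 90 ≡ 12 (mod 13).
    Then x = 1 + 3·12 = 37, valid modulo lcm(3, 13) = 39: x ≡ 37 (mod 39).
  Combine with x ≡ 3 (mod 8): since gcd(39, 8) = 1, we get a unique residue mod 312.
    Write x = 37 + 39·t and substitute into x ≡ 3 (mod 8): 39·t ≡ 3 − 37 = -34 (mod 8).
    Reduce coefficients mod 8: 7·t ≡ 6 (mod 8).
    The inverse of 7 mod 8 is 7 (since 7·7 = 49 = 6·8 + 1), so t ≡ 7·6 = 42 ≡ 2 (mod 8).
    Then x = 37 + 39·2 = 115, valid modulo lcm(39, 8) = 312: x ≡ 115 (mod 312).
Verify: 115 mod 3 = 1 ✓, 115 mod 13 = 11 ✓, 115 mod 8 = 3 ✓.

x ≡ 115 (mod 312).


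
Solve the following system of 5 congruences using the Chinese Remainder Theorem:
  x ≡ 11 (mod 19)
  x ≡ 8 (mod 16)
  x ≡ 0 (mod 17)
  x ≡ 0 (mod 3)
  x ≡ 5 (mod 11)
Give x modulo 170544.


Product of moduli M = 19 · 16 · 17 · 3 · 11 = 170544.
Merge one congruence at a time:
  Start: x ≡ 11 (mod 19).
  Combine with x ≡ 8 (mod 16); new modulus lcm = 304.
    Write x = 11 + 19·t and substitute into x ≡ 8 (mod 16): 19·t ≡ 8 − 11 = -3 (mod 16).
    Reduce coefficients mod 16: 3·t ≡ 13 (mod 16).
    The inverse of 3 mod 16 is 11 (since 3·11 = 33 = 2·16 + 1), so t ≡ 11·13 = 143 ≡ 15 (mod 16).
    Then x = 11 + 19·15 = 296, valid modulo lcm(19, 16) = 304: x ≡ 296 (mod 304).
  Combine with x ≡ 0 (mod 17); new modulus lcm = 5168.
    Write x = 296 + 304·t and substitute into x ≡ 0 (mod 17): 304·t ≡ 0 − 296 = -296 (mod 17).
    Reduce coefficients mod 17: 15·t ≡ 10 (mod 17).
    The inverse of 15 mod 17 is 8 (since 15·8 = 120 = 7·17 + 1), so t ≡ 8·10 = 80 ≡ 12 (mod 17).
    Then x = 296 + 304·12 = 3944, valid modulo lcm(304, 17) = 5168: x ≡ 3944 (mod 5168).
  Combine with x ≡ 0 (mod 3); new modulus lcm = 15504.
    Write x = 3944 + 5168·t and substitute into x ≡ 0 (mod 3): 5168·t ≡ 0 − 3944 = -3944 (mod 3).
    Reduce coefficients mod 3: 2·t ≡ 1 (mod 3).
    The inverse of 2 mod 3 is 2 (since 2·2 = 4 = 1·3 + 1), so t ≡ 2·1 = 2 ≡ 2 (mod 3).
    Then x = 3944 + 5168·2 = 14280, valid modulo lcm(5168, 3) = 15504: x ≡ 14280 (mod 15504).
  Combine with x ≡ 5 (mod 11); new modulus lcm = 170544.
    Write x = 14280 + 15504·t and substitute into x ≡ 5 (mod 11): 15504·t ≡ 5 − 14280 = -14275 (mod 11).
    Reduce coefficients mod 11: 5·t ≡ 3 (mod 11).
    The inverse of 5 mod 11 is 9 (since 5·9 = 45 = 4·11 + 1), so t ≡ 9·3 = 27 ≡ 5 (mod 11).
    Then x = 14280 + 15504·5 = 91800, valid modulo lcm(15504, 11) = 170544: x ≡ 91800 (mod 170544).
Verify against each original: 91800 mod 19 = 11, 91800 mod 16 = 8, 91800 mod 17 = 0, 91800 mod 3 = 0, 91800 mod 11 = 5.

x ≡ 91800 (mod 170544).


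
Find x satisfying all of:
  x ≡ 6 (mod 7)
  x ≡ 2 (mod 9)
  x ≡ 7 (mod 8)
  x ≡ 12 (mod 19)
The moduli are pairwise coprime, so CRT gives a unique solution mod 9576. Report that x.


Product of moduli M = 7 · 9 · 8 · 19 = 9576.
Merge one congruence at a time:
  Start: x ≡ 6 (mod 7).
  Combine with x ≡ 2 (mod 9); new modulus lcm = 63.
    Write x = 6 + 7·t and substitute into x ≡ 2 (mod 9): 7·t ≡ 2 − 6 = -4 (mod 9).
    Reduce coefficients mod 9: 7·t ≡ 5 (mod 9).
    The inverse of 7 mod 9 is 4 (since 7·4 = 28 = 3·9 + 1), so t ≡ 4·5 = 20 ≡ 2 (mod 9).
    Then x = 6 + 7·2 = 20, valid modulo lcm(7, 9) = 63: x ≡ 20 (mod 63).
  Combine with x ≡ 7 (mod 8); new modulus lcm = 504.
    Write x = 20 + 63·t and substitute into x ≡ 7 (mod 8): 63·t ≡ 7 − 20 = -13 (mod 8).
    Reduce coefficients mod 8: 7·t ≡ 3 (mod 8).
    The inverse of 7 mod 8 is 7 (since 7·7 = 49 = 6·8 + 1), so t ≡ 7·3 = 21 ≡ 5 (mod 8).
    Then x = 20 + 63·5 = 335, valid modulo lcm(63, 8) = 504: x ≡ 335 (mod 504).
  Combine with x ≡ 12 (mod 19); new modulus lcm = 9576.
    Write x = 335 + 504·t and substitute into x ≡ 12 (mod 19): 504·t ≡ 12 − 335 = -323 (mod 19).
    Reduce coefficients mod 19: 10·t ≡ 0 (mod 19).
    The inverse of 10 mod 19 is 2 (since 10·2 = 20 = 1·19 + 1), so t ≡ 2·0 = 0 ≡ 0 (mod 19).
    Then x = 335 + 504·0 = 335, valid modulo lcm(504, 19) = 9576: x ≡ 335 (mod 9576).
Verify against each original: 335 mod 7 = 6, 335 mod 9 = 2, 335 mod 8 = 7, 335 mod 19 = 12.

x ≡ 335 (mod 9576).


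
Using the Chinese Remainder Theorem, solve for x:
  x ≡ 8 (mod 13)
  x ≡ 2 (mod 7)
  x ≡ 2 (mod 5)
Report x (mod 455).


Moduli 13, 7, 5 are pairwise coprime; by CRT there is a unique solution modulo M = 13 · 7 · 5 = 455.
Solve pairwise, accumulating the modulus:
  Start with x ≡ 8 (mod 13).
  Combine with x ≡ 2 (mod 7): since gcd(13, 7) = 1, we get a unique residue mod 91.
    Write x = 8 + 13·t and substitute into x ≡ 2 (mod 7): 13·t ≡ 2 − 8 = -6 (mod 7).
    Reduce coefficients mod 7: 6·t ≡ 1 (mod 7).
    The inverse of 6 mod 7 is 6 (since 6·6 = 36 = 5·7 + 1), so t ≡ 6·1 = 6 ≡ 6 (mod 7).
    Then x = 8 + 13·6 = 86, valid modulo lcm(13, 7) = 91: x ≡ 86 (mod 91).
  Combine with x ≡ 2 (mod 5): since gcd(91, 5) = 1, we get a unique residue mod 455.
    Write x = 86 + 91·t and substitute into x ≡ 2 (mod 5): 91·t ≡ 2 − 86 = -84 (mod 5).
    Reduce coefficients mod 5: 1·t ≡ 1 (mod 5).
    So t ≡ 1 (mod 5).
    Then x = 86 + 91·1 = 177, valid modulo lcm(91, 5) = 455: x ≡ 177 (mod 455).
Verify: 177 mod 13 = 8 ✓, 177 mod 7 = 2 ✓, 177 mod 5 = 2 ✓.

x ≡ 177 (mod 455).


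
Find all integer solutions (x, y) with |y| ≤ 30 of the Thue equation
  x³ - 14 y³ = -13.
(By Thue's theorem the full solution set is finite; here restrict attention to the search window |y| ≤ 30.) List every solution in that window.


The equation is x³ - 14y³ = -13. For fixed y, x³ = 14·y³ − 13, so a solution requires the RHS to be a perfect cube.
Strategy: iterate y from -30 to 30, compute RHS = 14·y³ − 13, and check whether it is a (positive or negative) perfect cube.
Check small values of y:
  y = 0: RHS = -13 is not a perfect cube.
  y = 1: RHS = 1 = (1)³ ⇒ x = 1 works.
  y = -1: RHS = -27 = (-3)³ ⇒ x = -3 works.
  y = 2: RHS = 99 is not a perfect cube.
  y = -2: RHS = -125 = (-5)³ ⇒ x = -5 works.
  y = 3: RHS = 365 is not a perfect cube.
  y = -3: RHS = -391 is not a perfect cube.
Continuing the search up to |y| = 30 finds no further solutions beyond those listed.
Collected solutions: (1, 1), (-3, -1), (-5, -2).

Solutions (with |y| ≤ 30): (1, 1), (-3, -1), (-5, -2).


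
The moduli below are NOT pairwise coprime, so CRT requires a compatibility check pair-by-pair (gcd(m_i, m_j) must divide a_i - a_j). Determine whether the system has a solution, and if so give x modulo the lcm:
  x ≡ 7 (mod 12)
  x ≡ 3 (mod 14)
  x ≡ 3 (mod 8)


Moduli 12, 14, 8 are not pairwise coprime, so CRT works modulo lcm(m_i) when all pairwise compatibility conditions hold.
Pairwise compatibility: gcd(m_i, m_j) must divide a_i - a_j for every pair.
Merge one congruence at a time:
  Start: x ≡ 7 (mod 12).
  Combine with x ≡ 3 (mod 14): gcd(12, 14) = 2; 3 - 7 = -4, which IS divisible by 2, so compatible.
    Write x = 7 + 12·t and substitute into x ≡ 3 (mod 14): 12·t ≡ 3 − 7 = -4 (mod 14).
    Divide the congruence (and modulus) by g = 2: 6·t ≡ -2 (mod 7).
    Reduce coefficients mod 7: 6·t ≡ 5 (mod 7).
    The inverse of 6 mod 7 is 6 (since 6·6 = 36 = 5·7 + 1), so t ≡ 6·5 = 30 ≡ 2 (mod 7).
    Then x = 7 + 12·2 = 31, valid modulo lcm(12, 14) = 84: x ≡ 31 (mod 84).
  Combine with x ≡ 3 (mod 8): gcd(84, 8) = 4; 3 - 31 = -28, which IS divisible by 4, so compatible.
    Write x = 31 + 84·t and substitute into x ≡ 3 (mod 8): 84·t ≡ 3 − 31 = -28 (mod 8).
    Divide the congruence (and modulus) by g = 4: 21·t ≡ -7 (mod 2).
    Reduce coefficients mod 2: 1·t ≡ 1 (mod 2).
    So t ≡ 1 (mod 2).
    Then x = 31 + 84·1 = 115, valid modulo lcm(84, 8) = 168: x ≡ 115 (mod 168).
Verify: 115 mod 12 = 7, 115 mod 14 = 3, 115 mod 8 = 3.

x ≡ 115 (mod 168).


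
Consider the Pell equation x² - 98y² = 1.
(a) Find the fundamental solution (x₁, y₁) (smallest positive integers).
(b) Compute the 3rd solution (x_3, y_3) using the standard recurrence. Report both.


Step 1: Find the fundamental solution (x₁, y₁) of x² - 98y² = 1.
  Expand √98 as a continued fraction. a₀ = ⌊√98⌋ = 9; iterate m_{k+1} = d_k·a_k − m_k, d_{k+1} = (98 − m_{k+1}²)/d_k, a_{k+1} = ⌊(a₀ + m_{k+1})/d_{k+1}⌋ (starting m₀ = 0, d₀ = 1), with convergents p_k = a_k·p_{k-1} + p_{k-2}, q_k = a_k·q_{k-1} + q_{k-2} (p₋₁ = 1, q₋₁ = 0):
  k = 0: a₀ = 9; p₀/q₀ = 9/1; p₀² − 98·q₀² = 81 − 98 = -17.
  k = 1: m = 9, d = 17, a = ⌊(9 + 9)/17⌋ = 1; p/q = (1·9 + 1)/(1·1 + 0) = 10/1; p² − 98·q² = 100 − 98 = 2.
  k = 2: m = 8, d = 2, a = ⌊(9 + 8)/2⌋ = 8; p/q = (8·10 + 9)/(8·1 + 1) = 89/9; p² − 98·q² = 7921 − 7938 = -17.
  k = 3: m = 8, d = 17, a = ⌊(9 + 8)/17⌋ = 1; p/q = (1·89 + 10)/(1·9 + 1) = 99/10; p² − 98·q² = 9801 − 9800 = 1.
  The first convergent with p² − 98·q² = 1 gives the fundamental solution (x₁, y₁) = (99, 10).
Step 2: Apply the recurrence (x_{n+1}, y_{n+1}) = (x₁x_n + 98y₁y_n, x₁y_n + y₁x_n) repeatedly.
  From (x_1, y_1) = (99, 10): x_2 = 99·99 + 98·10·10 = 19601; y_2 = 99·10 + 10·99 = 1980.
  From (x_2, y_2) = (19601, 1980): x_3 = 99·19601 + 98·10·1980 = 3880899; y_3 = 99·1980 + 10·19601 = 392030.
Step 3: Verify x_3² - 98·y_3² = 15061377048201 - 15061377048200 = 1 (should be 1). ✓

(x_1, y_1) = (99, 10); (x_3, y_3) = (3880899, 392030).


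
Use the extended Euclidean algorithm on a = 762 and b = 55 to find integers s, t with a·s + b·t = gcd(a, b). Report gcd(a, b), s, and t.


Euclidean algorithm on (762, 55) — divide until remainder is 0:
  762 = 13 · 55 + 47
  55 = 1 · 47 + 8
  47 = 5 · 8 + 7
  8 = 1 · 7 + 1
  7 = 7 · 1 + 0
gcd(762, 55) = 1.
Track Bezout coefficients alongside the remainders: start with r₀ = 762 = a·1 + b·0 (s = 1, t = 0) and r₁ = 55 = a·0 + b·1 (s = 0, t = 1); each new remainder r_{k+1} = r_{k-1} − q_k·r_k inherits s_{k+1} = s_{k-1} − q_k·s_k, t_{k+1} = t_{k-1} − q_k·t_k, so r_k = a·s_k + b·t_k at every step:
  q = 13: r = 47, s = 1 − 13·0 = 1, t = 0 − 13·1 = -13  (check: 762·1 + 55·(-13) = 47)
  q = 1: r = 8, s = 0 − 1·1 = -1, t = 1 − 1·(-13) = 14  (check: 762·(-1) + 55·14 = 8)
  q = 5: r = 7, s = 1 − 5·(-1) = 6, t = -13 − 5·14 = -83  (check: 762·6 + 55·(-83) = 7)
  q = 1: r = 1, s = -1 − 1·6 = -7, t = 14 − 1·(-83) = 97  (check: 762·(-7) + 55·97 = 1)
The row with r = 1 (the gcd) gives the Bezout coefficients s = -7, t = 97.
Result: 762 · (-7) + 55 · (97) = 1.

gcd(762, 55) = 1; s = -7, t = 97 (check: 762·(-7) + 55·97 = 1).


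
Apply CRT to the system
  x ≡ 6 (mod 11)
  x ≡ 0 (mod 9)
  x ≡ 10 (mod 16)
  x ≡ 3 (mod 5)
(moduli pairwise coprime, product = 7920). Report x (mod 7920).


Product of moduli M = 11 · 9 · 16 · 5 = 7920.
Merge one congruence at a time:
  Start: x ≡ 6 (mod 11).
  Combine with x ≡ 0 (mod 9); new modulus lcm = 99.
    Write x = 6 + 11·t and substitute into x ≡ 0 (mod 9): 11·t ≡ 0 − 6 = -6 (mod 9).
    Reduce coefficients mod 9: 2·t ≡ 3 (mod 9).
    The inverse of 2 mod 9 is 5 (since 2·5 = 10 = 1·9 + 1), so t ≡ 5·3 = 15 ≡ 6 (mod 9).
    Then x = 6 + 11·6 = 72, valid modulo lcm(11, 9) = 99: x ≡ 72 (mod 99).
  Combine with x ≡ 10 (mod 16); new modulus lcm = 1584.
    Write x = 72 + 99·t and substitute into x ≡ 10 (mod 16): 99·t ≡ 10 − 72 = -62 (mod 16).
    Reduce coefficients mod 16: 3·t ≡ 2 (mod 16).
    The inverse of 3 mod 16 is 11 (since 3·11 = 33 = 2·16 + 1), so t ≡ 11·2 = 22 ≡ 6 (mod 16).
    Then x = 72 + 99·6 = 666, valid modulo lcm(99, 16) = 1584: x ≡ 666 (mod 1584).
  Combine with x ≡ 3 (mod 5); new modulus lcm = 7920.
    Write x = 666 + 1584·t and substitute into x ≡ 3 (mod 5): 1584·t ≡ 3 − 666 = -663 (mod 5).
    Reduce coefficients mod 5: 4·t ≡ 2 (mod 5).
    The inverse of 4 mod 5 is 4 (since 4·4 = 16 = 3·5 + 1), so t ≡ 4·2 = 8 ≡ 3 (mod 5).
    Then x = 666 + 1584·3 = 5418, valid modulo lcm(1584, 5) = 7920: x ≡ 5418 (mod 7920).
Verify against each original: 5418 mod 11 = 6, 5418 mod 9 = 0, 5418 mod 16 = 10, 5418 mod 5 = 3.

x ≡ 5418 (mod 7920).


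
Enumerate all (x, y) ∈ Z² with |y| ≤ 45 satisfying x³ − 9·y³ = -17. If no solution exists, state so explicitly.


The equation is x³ - 9y³ = -17. For fixed y, x³ = 9·y³ − 17, so a solution requires the RHS to be a perfect cube.
Strategy: iterate y from -45 to 45, compute RHS = 9·y³ − 17, and check whether it is a (positive or negative) perfect cube.
Check small values of y:
  y = 0: RHS = -17 is not a perfect cube.
  y = 1: RHS = -8 = (-2)³ ⇒ x = -2 works.
  y = -1: RHS = -26 is not a perfect cube.
  y = 2: RHS = 55 is not a perfect cube.
  y = -2: RHS = -89 is not a perfect cube.
  y = 3: RHS = 226 is not a perfect cube.
  y = -3: RHS = -260 is not a perfect cube.
Continuing, at y = 25: RHS = 140608 = (52)³ ⇒ x = 52 works.
Searching the remaining y in |y| ≤ 45 finds no further solutions.
Collected solutions: (-2, 1), (52, 25).

Solutions (with |y| ≤ 45): (-2, 1), (52, 25).


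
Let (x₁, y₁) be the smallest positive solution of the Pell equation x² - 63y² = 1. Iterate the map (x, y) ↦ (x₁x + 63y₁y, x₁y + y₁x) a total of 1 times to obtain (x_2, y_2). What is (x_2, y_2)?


Step 1: Find the fundamental solution (x₁, y₁) of x² - 63y² = 1.
  Expand √63 as a continued fraction. a₀ = ⌊√63⌋ = 7; iterate m_{k+1} = d_k·a_k − m_k, d_{k+1} = (63 − m_{k+1}²)/d_k, a_{k+1} = ⌊(a₀ + m_{k+1})/d_{k+1}⌋ (starting m₀ = 0, d₀ = 1), with convergents p_k = a_k·p_{k-1} + p_{k-2}, q_k = a_k·q_{k-1} + q_{k-2} (p₋₁ = 1, q₋₁ = 0):
  k = 0: a₀ = 7; p₀/q₀ = 7/1; p₀² − 63·q₀² = 49 − 63 = -14.
  k = 1: m = 7, d = 14, a = ⌊(7 + 7)/14⌋ = 1; p/q = (1·7 + 1)/(1·1 + 0) = 8/1; p² − 63·q² = 64 − 63 = 1.
  The first convergent with p² − 63·q² = 1 gives the fundamental solution (x₁, y₁) = (8, 1).
Step 2: Apply the recurrence (x_{n+1}, y_{n+1}) = (x₁x_n + 63y₁y_n, x₁y_n + y₁x_n) repeatedly.
  From (x_1, y_1) = (8, 1): x_2 = 8·8 + 63·1·1 = 127; y_2 = 8·1 + 1·8 = 16.
Step 3: Verify x_2² - 63·y_2² = 16129 - 16128 = 1 (should be 1). ✓

(x_1, y_1) = (8, 1); (x_2, y_2) = (127, 16).


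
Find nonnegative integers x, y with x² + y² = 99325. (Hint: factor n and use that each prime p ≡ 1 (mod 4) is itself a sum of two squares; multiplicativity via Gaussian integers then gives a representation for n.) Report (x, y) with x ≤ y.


Step 1: Factor n = 99325 = 5^2 · 29 · 137.
Step 2: Check the mod-4 condition on each prime factor: 5 ≡ 1 (mod 4), exponent 2; 29 ≡ 1 (mod 4), exponent 1; 137 ≡ 1 (mod 4), exponent 1.
All primes ≡ 3 (mod 4) appear to even exponent (or don't appear), so by the two-squares theorem n IS expressible as a sum of two squares.
Step 3: Build a representation. Group n = k² · m with k = 5 and m = 29 · 137 = 3973 (a product of primes ≡ 1 (mod 4)); a representation of m scales to one of n via (k·x)² + (k·y)² = k²(x² + y²). Each prime p ≡ 1 (mod 4) is itself a sum of two squares; find a² by testing p − a² for a perfect square:
  29: 29 − 1² = 28, 29 − 2² = 25 = 5² ⇒ 29 = 2² + 5².
  137: 137 − 1² = 136, 137 − 2² = 133, 137 − 3² = 128, 137 − 4² = 121 = 11² ⇒ 137 = 4² + 11².
  Combine using the Brahmagupta–Fibonacci identity (a² + b²)(c² + d²) = (ac − bd)² + (ad + bc)² = (ac + bd)² + (ad − bc)²:
  29 · 137 = 3973: from (2² + 5²)(4² + 11²), take (2·4 − 5·11, 2·11 + 5·4) = (8 − 55, 22 + 20) = (-47, 42); dropping signs (only squares matter) gives (47, 42); check 47² + 42² = 2209 + 1764 = 3973 ✓.
  Scale by k = 5: (5·47, 5·42) = (235, 210).
Step 4: Order so x ≤ y and verify: 210² + 235² = 44100 + 55225 = 99325 = n. ✓

n = 99325 = 210² + 235² (one valid representation with x ≤ y).
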